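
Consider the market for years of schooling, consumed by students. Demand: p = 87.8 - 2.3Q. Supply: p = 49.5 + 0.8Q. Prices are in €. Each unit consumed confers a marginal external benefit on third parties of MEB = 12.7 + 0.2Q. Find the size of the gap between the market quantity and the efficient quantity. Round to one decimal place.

5.2 units

Market equilibrium (private): 49.5 + 0.8Q = 87.8 - 2.3Q → Q_m = 12.3548.
Social marginal benefit = demand + MEB = 100.5 - 2.1Q.
Set SMB = MC: 100.5 - 2.1Q = 49.5 + 0.8Q → Q* = 17.5862.
Gap = |12.3548 − 17.5862| = 5.2314.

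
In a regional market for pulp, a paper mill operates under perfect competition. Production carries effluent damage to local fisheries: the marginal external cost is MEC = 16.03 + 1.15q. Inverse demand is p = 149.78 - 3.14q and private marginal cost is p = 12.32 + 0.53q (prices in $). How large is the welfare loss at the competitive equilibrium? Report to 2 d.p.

DWL = $362.37

Market equilibrium (private): 12.32 + 0.53q = 149.78 - 3.14q → q_m = 37.4550.
Social marginal cost = private MC + MEC = 28.35 + 1.68q.
Set SMC = demand: 28.35 + 1.68q = 149.78 - 3.14q → q* = 25.1929.
Between q* and q_m the wedge SMC − demand runs linearly from 0 to MEC(q_m), so the loss is a triangle.
DWL = ½ × 12.2621 × 59.1033 = 362.3653.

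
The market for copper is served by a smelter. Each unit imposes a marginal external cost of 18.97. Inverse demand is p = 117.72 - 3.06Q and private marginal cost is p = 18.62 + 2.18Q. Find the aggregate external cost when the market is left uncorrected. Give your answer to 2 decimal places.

358.76

Market equilibrium (private): 18.62 + 2.18Q = 117.72 - 3.06Q → Q_m = 18.9122.
Total external cost = MEC × Q_m = 18.97 × 18.9122 = 358.7644.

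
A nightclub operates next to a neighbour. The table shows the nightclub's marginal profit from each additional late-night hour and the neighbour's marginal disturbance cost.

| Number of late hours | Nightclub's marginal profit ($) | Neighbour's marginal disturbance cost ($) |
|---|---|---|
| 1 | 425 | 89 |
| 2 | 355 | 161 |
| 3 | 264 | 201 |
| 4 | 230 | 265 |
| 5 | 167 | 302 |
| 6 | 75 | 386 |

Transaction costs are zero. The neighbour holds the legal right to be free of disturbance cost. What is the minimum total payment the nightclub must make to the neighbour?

$451

Efficient level: marginal profit ≥ marginal disturbance cost through level 3, so k* = 3.
With the neighbour holding the right, the nightclub must at least compensate total damage at k*: 89 + 161 + 201 = 451.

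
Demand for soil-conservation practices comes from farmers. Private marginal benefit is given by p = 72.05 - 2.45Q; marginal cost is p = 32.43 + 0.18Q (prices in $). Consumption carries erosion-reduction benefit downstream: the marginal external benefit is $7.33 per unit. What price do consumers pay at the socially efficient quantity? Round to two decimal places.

P = $28.31

Social marginal benefit = demand + MEB = 79.38 - 2.45Q.
Set SMB = MC: 79.38 - 2.45Q = 32.43 + 0.18Q → Q* = 17.8517.
Consumer price on the demand curve at Q*: 72.05 − 2.45×17.8517 = 28.3133.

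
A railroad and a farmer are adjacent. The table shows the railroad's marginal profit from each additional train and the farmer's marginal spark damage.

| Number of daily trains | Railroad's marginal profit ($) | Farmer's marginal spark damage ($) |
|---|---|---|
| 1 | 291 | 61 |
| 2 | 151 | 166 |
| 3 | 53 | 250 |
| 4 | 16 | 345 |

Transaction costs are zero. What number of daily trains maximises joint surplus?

Bargaining reaches the level where marginal profit last exceeds marginal spark damage.
That holds through level 1 (291 ≥ 61) but not at 2 (151 < 166).

1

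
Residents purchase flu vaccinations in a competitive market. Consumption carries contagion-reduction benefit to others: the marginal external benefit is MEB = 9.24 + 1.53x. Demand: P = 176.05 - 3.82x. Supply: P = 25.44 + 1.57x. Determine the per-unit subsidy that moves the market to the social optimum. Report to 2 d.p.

Social marginal benefit = demand + MEB = 185.29 - 2.29x.
Set SMB = MC: 185.29 - 2.29x = 25.44 + 1.57x → x* = 41.4119.
The Pigouvian subsidy equals MEB at x*: 9.24 + 1.53×41.4119 = 72.6002.

subsidy = 72.60 per unit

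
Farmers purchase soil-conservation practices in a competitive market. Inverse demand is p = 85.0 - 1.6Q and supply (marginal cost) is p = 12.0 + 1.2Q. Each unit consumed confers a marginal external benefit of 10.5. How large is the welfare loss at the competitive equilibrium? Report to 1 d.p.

DWL = 19.7

Market equilibrium (private): 12.0 + 1.2Q = 85.0 - 1.6Q → Q_m = 26.0714.
Social marginal benefit = demand + MEB = 95.5 - 1.6Q.
Set SMB = MC: 95.5 - 1.6Q = 12.0 + 1.2Q → Q* = 29.8214.
Height of the DWL triangle at Q_m is SMB(Q_m) − MC(Q_m) = MEB(Q_m) = 10.5000.
DWL = ½ × 3.7500 × 10.5000 = 19.6875.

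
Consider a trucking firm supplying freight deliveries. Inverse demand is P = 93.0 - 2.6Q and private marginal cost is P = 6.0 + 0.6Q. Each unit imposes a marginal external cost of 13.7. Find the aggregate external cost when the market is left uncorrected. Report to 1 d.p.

372.5

Market equilibrium (private): 6.0 + 0.6Q = 93.0 - 2.6Q → Q_m = 27.1875.
Total external cost = MEC × Q_m = 13.7 × 27.1875 = 372.4688.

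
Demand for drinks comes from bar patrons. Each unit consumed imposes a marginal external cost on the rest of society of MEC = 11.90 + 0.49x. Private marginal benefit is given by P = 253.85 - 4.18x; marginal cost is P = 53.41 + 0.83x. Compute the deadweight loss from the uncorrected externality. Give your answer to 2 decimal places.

Market equilibrium (private): 53.41 + 0.83x = 253.85 - 4.18x → x_m = 40.0080.
Social marginal benefit = demand − MEC = 241.95 - 4.67x.
Set SMB = MC: 241.95 - 4.67x = 53.41 + 0.83x → x* = 34.2800.
Between x* and x_m the wedge MC − SMB runs linearly from 0 to MEC(x_m), so the loss is a triangle.
DWL = ½ × 5.7280 × 31.5039 = 90.2272.

DWL = 90.23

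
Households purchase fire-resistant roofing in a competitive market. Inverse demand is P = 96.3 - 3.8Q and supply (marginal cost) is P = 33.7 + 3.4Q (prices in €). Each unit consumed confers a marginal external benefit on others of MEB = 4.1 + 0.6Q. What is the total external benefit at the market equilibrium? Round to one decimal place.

Market equilibrium (private): 33.7 + 3.4Q = 96.3 - 3.8Q → Q_m = 8.6944.
Total external benefit = ∫₀^{Q_m} (4.1 + 0.6Q) dQ = 4.1×8.6944 + ½×0.6×8.6944² = 58.3248.

€58.3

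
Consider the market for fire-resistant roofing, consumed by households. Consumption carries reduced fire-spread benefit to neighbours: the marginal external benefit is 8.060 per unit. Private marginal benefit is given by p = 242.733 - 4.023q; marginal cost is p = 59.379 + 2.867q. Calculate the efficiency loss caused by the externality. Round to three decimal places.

Market equilibrium (private): 59.379 + 2.867q = 242.733 - 4.023q → q_m = 26.6116.
Social marginal benefit = demand + MEB = 250.793 - 4.023q.
Set SMB = MC: 250.793 - 4.023q = 59.379 + 2.867q → q* = 27.7814.
The loss is the area between SMB and MC from q* to q_m; with linear curves that's a triangle of height MEB(q_m).
DWL = ½ × 1.1698 × 8.0600 = 4.7143.

DWL = 4.714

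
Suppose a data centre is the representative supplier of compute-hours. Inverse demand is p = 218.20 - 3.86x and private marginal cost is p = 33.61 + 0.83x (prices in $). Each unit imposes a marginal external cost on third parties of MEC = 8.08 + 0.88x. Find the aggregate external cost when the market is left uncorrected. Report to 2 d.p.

Market equilibrium (private): 33.61 + 0.83x = 218.20 - 3.86x → x_m = 39.3582.
Total external cost = ∫₀^{x_m} (8.08 + 0.88x) dx = 8.08×39.3582 + ½×0.88×39.3582² = 999.6041.

$999.60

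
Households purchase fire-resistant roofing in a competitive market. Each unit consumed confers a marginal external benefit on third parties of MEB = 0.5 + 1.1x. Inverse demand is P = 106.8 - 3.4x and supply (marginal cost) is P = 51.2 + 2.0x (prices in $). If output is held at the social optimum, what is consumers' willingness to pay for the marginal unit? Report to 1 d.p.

Social marginal benefit = demand + MEB = 107.3 - 2.3x.
Set SMB = MC: 107.3 - 2.3x = 51.2 + 2.0x → x* = 13.0465.
Consumer price on the demand curve at x*: 106.8 − 3.4×13.0465 = 62.4419.

P = $62.4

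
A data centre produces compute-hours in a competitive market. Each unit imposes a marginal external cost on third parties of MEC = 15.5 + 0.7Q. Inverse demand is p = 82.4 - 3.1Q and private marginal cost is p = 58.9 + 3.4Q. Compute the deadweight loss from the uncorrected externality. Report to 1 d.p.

Market equilibrium (private): 58.9 + 3.4Q = 82.4 - 3.1Q → Q_m = 3.6154.
Social marginal cost = private MC + MEC = 74.4 + 4.1Q.
Set SMC = demand: 74.4 + 4.1Q = 82.4 - 3.1Q → Q* = 1.1111.
Height of the DWL triangle at Q_m is SMC(Q_m) − demand(Q_m) = MEC(Q_m) = 18.0308.
DWL = ½ × 2.5043 × 18.0308 = 22.5773.

DWL = 22.6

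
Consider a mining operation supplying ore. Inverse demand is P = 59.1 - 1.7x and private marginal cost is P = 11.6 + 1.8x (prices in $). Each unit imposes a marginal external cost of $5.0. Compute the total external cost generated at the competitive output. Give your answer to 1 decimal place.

$67.9

Market equilibrium (private): 11.6 + 1.8x = 59.1 - 1.7x → x_m = 13.5714.
Total external cost = MEC × x_m = 5.0 × 13.5714 = 67.8570.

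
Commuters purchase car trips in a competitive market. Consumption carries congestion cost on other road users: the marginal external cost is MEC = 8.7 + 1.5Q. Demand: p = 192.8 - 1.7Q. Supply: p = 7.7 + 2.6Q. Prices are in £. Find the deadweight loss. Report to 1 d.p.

Market equilibrium (private): 7.7 + 2.6Q = 192.8 - 1.7Q → Q_m = 43.0465.
Social marginal benefit = demand − MEC = 184.1 - 3.2Q.
Set SMB = MC: 184.1 - 3.2Q = 7.7 + 2.6Q → Q* = 30.4138.
Between Q* and Q_m the wedge MC − SMB runs linearly from 0 to MEC(Q_m), so the loss is a triangle.
DWL = ½ × 12.6327 × 73.2698 = 462.7977.

DWL = £462.8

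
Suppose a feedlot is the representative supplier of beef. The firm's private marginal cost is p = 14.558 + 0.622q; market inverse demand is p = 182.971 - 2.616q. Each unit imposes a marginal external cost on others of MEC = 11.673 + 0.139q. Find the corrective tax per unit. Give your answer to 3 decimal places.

tax = 18.125 per unit

Social marginal cost = private MC + MEC = 26.231 + 0.761q.
Set SMC = demand: 26.231 + 0.761q = 182.971 - 2.616q → q* = 46.4140.
The Pigouvian tax equals MEC at q*: 11.673 + 0.139×46.4140 = 18.1245.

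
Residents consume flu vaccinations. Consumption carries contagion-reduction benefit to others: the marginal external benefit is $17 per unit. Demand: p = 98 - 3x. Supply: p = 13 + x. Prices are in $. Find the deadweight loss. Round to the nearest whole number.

DWL = $36

Market equilibrium (private): 13 + x = 98 - 3x → x_m = 21.2500.
Social marginal benefit = demand + MEB = 115 - 3x.
Set SMB = MC: 115 - 3x = 13 + x → x* = 25.5000.
Height of the DWL triangle at x_m is SMB(x_m) − MC(x_m) = MEB(x_m) = 17.0000.
DWL = ½ × 4.2500 × 17.0000 = 36.1250.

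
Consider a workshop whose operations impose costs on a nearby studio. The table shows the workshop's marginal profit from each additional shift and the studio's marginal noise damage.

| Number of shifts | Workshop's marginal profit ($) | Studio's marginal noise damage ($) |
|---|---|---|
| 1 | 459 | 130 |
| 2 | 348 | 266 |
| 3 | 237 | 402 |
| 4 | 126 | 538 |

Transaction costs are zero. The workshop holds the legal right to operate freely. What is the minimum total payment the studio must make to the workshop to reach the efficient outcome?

Left alone the workshop would choose level 4 (marginal profit stays positive).
Efficient level: k* = 2 (marginal profit ≥ marginal noise damage through 2).
The studio must at least cover the workshop's forgone profit from cutting 4→2: 237 + 126 = 363.

$363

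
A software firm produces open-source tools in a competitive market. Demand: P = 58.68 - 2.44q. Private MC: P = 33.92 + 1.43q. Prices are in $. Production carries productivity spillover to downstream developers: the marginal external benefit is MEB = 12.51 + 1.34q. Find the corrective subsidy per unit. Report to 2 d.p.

subsidy = $32.25 per unit

Social marginal cost = private MC − MEB = 21.41 + 0.09q.
Set SMC = demand: 21.41 + 0.09q = 58.68 - 2.44q → q* = 14.7312.
The Pigouvian subsidy equals MEB at q*: 12.51 + 1.34×14.7312 = 32.2498.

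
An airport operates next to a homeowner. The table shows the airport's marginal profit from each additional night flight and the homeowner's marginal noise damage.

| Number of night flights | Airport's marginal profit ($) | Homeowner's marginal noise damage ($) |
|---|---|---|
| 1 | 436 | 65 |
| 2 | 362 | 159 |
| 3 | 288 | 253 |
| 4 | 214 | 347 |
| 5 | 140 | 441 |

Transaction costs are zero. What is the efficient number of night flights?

Bargaining reaches the level where marginal profit last exceeds marginal noise damage.
That holds through level 3 (288 ≥ 253) but not at 4 (214 < 347).

3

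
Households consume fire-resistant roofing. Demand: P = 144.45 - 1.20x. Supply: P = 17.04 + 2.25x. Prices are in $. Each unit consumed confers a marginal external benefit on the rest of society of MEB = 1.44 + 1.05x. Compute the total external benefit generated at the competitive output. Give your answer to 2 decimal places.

Market equilibrium (private): 17.04 + 2.25x = 144.45 - 1.20x → x_m = 36.9304.
Total external benefit = ∫₀^{x_m} (1.44 + 1.05x) dx = 1.44×36.9304 + ½×1.05×36.9304² = 769.2034.

$769.20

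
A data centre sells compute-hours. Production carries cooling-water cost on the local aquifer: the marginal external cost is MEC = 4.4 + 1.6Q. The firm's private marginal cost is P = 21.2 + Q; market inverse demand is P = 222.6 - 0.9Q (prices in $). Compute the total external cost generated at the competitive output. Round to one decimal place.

Market equilibrium (private): 21.2 + Q = 222.6 - 0.9Q → Q_m = 106.0000.
Total external cost = ∫₀^{Q_m} (4.4 + 1.6Q) dQ = 4.4×106.0000 + ½×1.6×106.0000² = 9455.2000.

$9455.2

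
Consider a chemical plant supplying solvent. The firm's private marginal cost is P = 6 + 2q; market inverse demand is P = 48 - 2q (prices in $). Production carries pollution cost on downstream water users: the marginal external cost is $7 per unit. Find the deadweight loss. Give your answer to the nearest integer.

Market equilibrium (private): 6 + 2q = 48 - 2q → q_m = 10.5000.
Social marginal cost = private MC + MEC = 13 + 2q.
Set SMC = demand: 13 + 2q = 48 - 2q → q* = 8.7500.
Height of the DWL triangle at q_m is SMC(q_m) − demand(q_m) = MEC(q_m) = 7.0000.
DWL = ½ × 1.7500 × 7.0000 = 6.1250.

DWL = $6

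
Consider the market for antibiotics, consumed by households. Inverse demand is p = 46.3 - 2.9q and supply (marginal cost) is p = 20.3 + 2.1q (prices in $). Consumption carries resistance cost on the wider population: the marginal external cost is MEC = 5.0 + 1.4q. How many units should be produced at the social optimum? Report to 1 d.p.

Social marginal benefit = demand − MEC = 41.3 - 4.3q.
Set SMB = MC: 41.3 - 4.3q = 20.3 + 2.1q → q* = 3.2813.

q* = 3.3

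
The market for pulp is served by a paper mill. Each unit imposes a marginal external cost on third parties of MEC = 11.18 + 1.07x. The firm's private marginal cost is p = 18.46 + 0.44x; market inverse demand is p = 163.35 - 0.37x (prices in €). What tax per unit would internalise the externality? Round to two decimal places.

tax = €87.28 per unit

Social marginal cost = private MC + MEC = 29.64 + 1.51x.
Set SMC = demand: 29.64 + 1.51x = 163.35 - 0.37x → x* = 71.1223.
The Pigouvian tax equals MEC at x*: 11.18 + 1.07×71.1223 = 87.2809.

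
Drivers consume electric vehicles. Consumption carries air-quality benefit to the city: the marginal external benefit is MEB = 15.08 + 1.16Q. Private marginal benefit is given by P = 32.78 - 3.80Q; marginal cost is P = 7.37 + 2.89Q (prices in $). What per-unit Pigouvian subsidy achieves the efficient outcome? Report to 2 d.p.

Social marginal benefit = demand + MEB = 47.86 - 2.64Q.
Set SMB = MC: 47.86 - 2.64Q = 7.37 + 2.89Q → Q* = 7.3219.
The Pigouvian subsidy equals MEB at Q*: 15.08 + 1.16×7.3219 = 23.5734.

subsidy = $23.57 per unit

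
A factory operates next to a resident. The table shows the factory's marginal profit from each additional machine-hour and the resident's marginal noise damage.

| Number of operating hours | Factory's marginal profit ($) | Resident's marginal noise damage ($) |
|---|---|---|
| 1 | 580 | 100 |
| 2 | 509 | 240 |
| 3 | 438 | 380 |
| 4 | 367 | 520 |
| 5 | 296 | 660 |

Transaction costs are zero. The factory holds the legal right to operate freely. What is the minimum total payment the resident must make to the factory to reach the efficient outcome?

$663

Left alone the factory would choose level 5 (marginal profit stays positive).
Efficient level: k* = 3 (marginal profit ≥ marginal noise damage through 3).
The resident must at least cover the factory's forgone profit from cutting 5→3: 367 + 296 = 663.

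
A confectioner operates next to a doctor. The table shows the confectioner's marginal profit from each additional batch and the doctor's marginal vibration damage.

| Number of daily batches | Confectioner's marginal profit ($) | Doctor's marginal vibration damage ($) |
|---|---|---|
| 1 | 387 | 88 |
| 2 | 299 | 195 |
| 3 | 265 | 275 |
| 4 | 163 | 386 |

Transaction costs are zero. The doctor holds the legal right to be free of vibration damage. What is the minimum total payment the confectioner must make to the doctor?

Efficient level: marginal profit ≥ marginal vibration damage through level 2, so k* = 2.
With the doctor holding the right, the confectioner must at least compensate total damage at k*: 88 + 195 = 283.

$283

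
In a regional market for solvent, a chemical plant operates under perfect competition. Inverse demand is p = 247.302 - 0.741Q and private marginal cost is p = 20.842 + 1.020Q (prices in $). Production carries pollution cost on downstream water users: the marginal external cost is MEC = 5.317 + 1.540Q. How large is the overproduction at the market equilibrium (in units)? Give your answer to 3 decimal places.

61.605 units

Market equilibrium (private): 20.842 + 1.020Q = 247.302 - 0.741Q → Q_m = 128.5974.
Social marginal cost = private MC + MEC = 26.159 + 2.560Q.
Set SMC = demand: 26.159 + 2.560Q = 247.302 - 0.741Q → Q* = 66.9927.
Gap = |128.5974 − 66.9927| = 61.6047.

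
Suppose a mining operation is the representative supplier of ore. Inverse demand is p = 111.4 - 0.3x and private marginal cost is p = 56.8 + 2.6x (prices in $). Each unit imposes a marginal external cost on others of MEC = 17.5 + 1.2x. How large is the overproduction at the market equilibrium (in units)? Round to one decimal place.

9.8 units

Market equilibrium (private): 56.8 + 2.6x = 111.4 - 0.3x → x_m = 18.8276.
Social marginal cost = private MC + MEC = 74.3 + 3.8x.
Set SMC = demand: 74.3 + 3.8x = 111.4 - 0.3x → x* = 9.0488.
Gap = |18.8276 − 9.0488| = 9.7788.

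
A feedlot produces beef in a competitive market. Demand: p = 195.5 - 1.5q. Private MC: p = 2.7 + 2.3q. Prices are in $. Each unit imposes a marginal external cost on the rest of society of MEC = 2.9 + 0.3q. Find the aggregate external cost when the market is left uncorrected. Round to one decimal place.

Market equilibrium (private): 2.7 + 2.3q = 195.5 - 1.5q → q_m = 50.7368.
Total external cost = ∫₀^{q_m} (2.9 + 0.3q) dq = 2.9×50.7368 + ½×0.3×50.7368² = 533.2702.

$533.3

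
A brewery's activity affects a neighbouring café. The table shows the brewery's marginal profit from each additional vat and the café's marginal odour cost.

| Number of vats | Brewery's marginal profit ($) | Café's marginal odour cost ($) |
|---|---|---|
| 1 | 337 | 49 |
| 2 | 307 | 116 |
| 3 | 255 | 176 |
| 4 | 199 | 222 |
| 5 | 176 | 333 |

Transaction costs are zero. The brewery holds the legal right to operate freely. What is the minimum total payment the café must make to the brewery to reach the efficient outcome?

Left alone the brewery would choose level 5 (marginal profit stays positive).
Efficient level: k* = 3 (marginal profit ≥ marginal odour cost through 3).
The café must at least cover the brewery's forgone profit from cutting 5→3: 199 + 176 = 375.

$375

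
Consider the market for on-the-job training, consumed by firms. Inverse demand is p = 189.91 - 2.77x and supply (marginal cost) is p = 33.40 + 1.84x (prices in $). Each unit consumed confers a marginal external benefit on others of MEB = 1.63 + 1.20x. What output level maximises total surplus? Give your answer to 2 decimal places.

x* = 46.38

Social marginal benefit = demand + MEB = 191.54 - 1.57x.
Set SMB = MC: 191.54 - 1.57x = 33.40 + 1.84x → x* = 46.3754.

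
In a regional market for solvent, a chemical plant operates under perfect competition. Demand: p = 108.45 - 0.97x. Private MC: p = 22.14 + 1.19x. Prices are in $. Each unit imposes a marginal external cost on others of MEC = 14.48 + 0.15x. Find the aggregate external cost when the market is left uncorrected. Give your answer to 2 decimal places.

$698.35

Market equilibrium (private): 22.14 + 1.19x = 108.45 - 0.97x → x_m = 39.9583.
Total external cost = ∫₀^{x_m} (14.48 + 0.15x) dx = 14.48×39.9583 + ½×0.15×39.9583² = 698.3461.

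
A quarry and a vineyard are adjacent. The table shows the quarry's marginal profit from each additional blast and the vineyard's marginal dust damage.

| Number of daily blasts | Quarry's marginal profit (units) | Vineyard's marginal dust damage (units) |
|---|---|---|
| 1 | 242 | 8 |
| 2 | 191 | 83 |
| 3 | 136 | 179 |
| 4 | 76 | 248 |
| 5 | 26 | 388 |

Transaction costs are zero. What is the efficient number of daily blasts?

Bargaining reaches the level where marginal profit last exceeds marginal dust damage.
That holds through level 2 (191 ≥ 83) but not at 3 (136 < 179).

2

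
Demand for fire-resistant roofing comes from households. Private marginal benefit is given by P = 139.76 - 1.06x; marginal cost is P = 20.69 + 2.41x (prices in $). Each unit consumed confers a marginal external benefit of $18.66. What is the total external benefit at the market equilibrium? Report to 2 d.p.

Market equilibrium (private): 20.69 + 2.41x = 139.76 - 1.06x → x_m = 34.3141.
Total external benefit = MEB × x_m = 18.66 × 34.3141 = 640.3011.

$640.30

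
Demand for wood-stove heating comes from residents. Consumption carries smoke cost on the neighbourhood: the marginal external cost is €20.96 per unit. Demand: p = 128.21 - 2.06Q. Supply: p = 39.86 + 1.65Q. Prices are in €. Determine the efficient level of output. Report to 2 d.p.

Social marginal benefit = demand − MEC = 107.25 - 2.06Q.
Set SMB = MC: 107.25 - 2.06Q = 39.86 + 1.65Q → Q* = 18.1644.

Q* = 18.16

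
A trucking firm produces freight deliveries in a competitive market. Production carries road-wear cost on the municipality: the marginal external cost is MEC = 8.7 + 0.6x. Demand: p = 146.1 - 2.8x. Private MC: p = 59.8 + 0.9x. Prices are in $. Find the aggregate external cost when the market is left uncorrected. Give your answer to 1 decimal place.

Market equilibrium (private): 59.8 + 0.9x = 146.1 - 2.8x → x_m = 23.3243.
Total external cost = ∫₀^{x_m} (8.7 + 0.6x) dx = 8.7×23.3243 + ½×0.6×23.3243² = 366.1283.

$366.1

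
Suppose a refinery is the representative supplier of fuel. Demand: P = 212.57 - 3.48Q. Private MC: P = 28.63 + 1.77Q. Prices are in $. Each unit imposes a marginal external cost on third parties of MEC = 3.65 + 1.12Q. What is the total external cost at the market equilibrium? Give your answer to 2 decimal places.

Market equilibrium (private): 28.63 + 1.77Q = 212.57 - 3.48Q → Q_m = 35.0362.
Total external cost = ∫₀^{Q_m} (3.65 + 1.12Q) dQ = 3.65×35.0362 + ½×1.12×35.0362² = 815.3019.

$815.30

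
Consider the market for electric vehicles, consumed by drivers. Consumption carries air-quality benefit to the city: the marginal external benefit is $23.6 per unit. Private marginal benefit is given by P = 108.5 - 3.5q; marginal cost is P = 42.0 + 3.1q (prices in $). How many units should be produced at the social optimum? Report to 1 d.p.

Social marginal benefit = demand + MEB = 132.1 - 3.5q.
Set SMB = MC: 132.1 - 3.5q = 42.0 + 3.1q → q* = 13.6515.

q* = 13.7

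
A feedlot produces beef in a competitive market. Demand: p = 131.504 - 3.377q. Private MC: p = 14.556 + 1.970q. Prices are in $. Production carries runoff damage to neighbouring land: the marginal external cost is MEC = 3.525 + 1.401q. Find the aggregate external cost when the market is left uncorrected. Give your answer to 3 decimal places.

Market equilibrium (private): 14.556 + 1.970q = 131.504 - 3.377q → q_m = 21.8717.
Total external cost = ∫₀^{q_m} (3.525 + 1.401q) dq = 3.525×21.8717 + ½×1.401×21.8717² = 412.1968.

$412.197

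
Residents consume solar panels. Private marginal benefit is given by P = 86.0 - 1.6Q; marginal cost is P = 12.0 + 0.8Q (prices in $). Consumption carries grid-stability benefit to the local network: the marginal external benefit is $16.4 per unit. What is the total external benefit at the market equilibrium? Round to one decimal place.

$505.7

Market equilibrium (private): 12.0 + 0.8Q = 86.0 - 1.6Q → Q_m = 30.8333.
Total external benefit = MEB × Q_m = 16.4 × 30.8333 = 505.6661.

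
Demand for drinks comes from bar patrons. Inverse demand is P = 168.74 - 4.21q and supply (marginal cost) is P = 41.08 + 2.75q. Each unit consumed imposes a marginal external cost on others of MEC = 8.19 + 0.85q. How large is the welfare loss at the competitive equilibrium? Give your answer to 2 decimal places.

Market equilibrium (private): 41.08 + 2.75q = 168.74 - 4.21q → q_m = 18.3420.
Social marginal benefit = demand − MEC = 160.55 - 5.06q.
Set SMB = MC: 160.55 - 5.06q = 41.08 + 2.75q → q* = 15.2971.
The welfare-loss triangle has base |q_m − q*| and height MEC(q_m) (the vertical gap between SMB and MC is zero at q* and MEC at q_m).
DWL = ½ × 3.0449 × 23.7807 = 36.2049.

DWL = 36.20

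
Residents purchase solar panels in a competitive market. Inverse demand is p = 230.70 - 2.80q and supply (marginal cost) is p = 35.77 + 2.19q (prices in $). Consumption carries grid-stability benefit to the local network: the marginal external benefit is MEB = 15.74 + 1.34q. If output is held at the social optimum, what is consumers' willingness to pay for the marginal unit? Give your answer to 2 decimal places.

P = $69.09

Social marginal benefit = demand + MEB = 246.44 - 1.46q.
Set SMB = MC: 246.44 - 1.46q = 35.77 + 2.19q → q* = 57.7178.
Consumer price on the demand curve at q*: 230.70 − 2.80×57.7178 = 69.0902.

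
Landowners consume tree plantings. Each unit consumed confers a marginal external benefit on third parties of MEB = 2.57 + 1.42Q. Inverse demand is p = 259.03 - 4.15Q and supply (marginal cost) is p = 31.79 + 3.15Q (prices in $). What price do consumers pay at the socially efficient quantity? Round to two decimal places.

P = $96.83

Social marginal benefit = demand + MEB = 261.60 - 2.73Q.
Set SMB = MC: 261.60 - 2.73Q = 31.79 + 3.15Q → Q* = 39.0833.
Consumer price on the demand curve at Q*: 259.03 − 4.15×39.0833 = 96.8343.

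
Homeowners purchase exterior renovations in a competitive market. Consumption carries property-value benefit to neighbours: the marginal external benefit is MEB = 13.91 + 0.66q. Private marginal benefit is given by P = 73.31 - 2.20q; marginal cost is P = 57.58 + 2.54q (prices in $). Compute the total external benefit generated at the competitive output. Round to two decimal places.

$49.80

Market equilibrium (private): 57.58 + 2.54q = 73.31 - 2.20q → q_m = 3.3186.
Total external benefit = ∫₀^{q_m} (13.91 + 0.66q) dq = 13.91×3.3186 + ½×0.66×3.3186² = 49.7961.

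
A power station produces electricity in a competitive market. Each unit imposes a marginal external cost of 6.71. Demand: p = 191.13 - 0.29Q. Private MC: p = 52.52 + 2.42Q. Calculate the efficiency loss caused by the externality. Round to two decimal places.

Market equilibrium (private): 52.52 + 2.42Q = 191.13 - 0.29Q → Q_m = 51.1476.
Social marginal cost = private MC + MEC = 59.23 + 2.42Q.
Set SMC = demand: 59.23 + 2.42Q = 191.13 - 0.29Q → Q* = 48.6716.
Between Q* and Q_m the wedge SMC − demand runs linearly from 0 to MEC(Q_m), so the loss is a triangle.
DWL = ½ × 2.4760 × 6.7100 = 8.3070.

DWL = 8.31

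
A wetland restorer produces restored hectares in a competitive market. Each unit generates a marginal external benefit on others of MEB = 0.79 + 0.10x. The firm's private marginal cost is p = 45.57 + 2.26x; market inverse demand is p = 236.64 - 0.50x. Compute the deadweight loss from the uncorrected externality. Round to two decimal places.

DWL = 11.18

Market equilibrium (private): 45.57 + 2.26x = 236.64 - 0.50x → x_m = 69.2283.
Social marginal cost = private MC − MEB = 44.78 + 2.16x.
Set SMC = demand: 44.78 + 2.16x = 236.64 - 0.50x → x* = 72.1278.
The loss is the area between SMC and demand from x* to x_m; with linear curves that's a triangle of height MEB(x_m).
DWL = ½ × 2.8995 × 7.7128 = 11.1816.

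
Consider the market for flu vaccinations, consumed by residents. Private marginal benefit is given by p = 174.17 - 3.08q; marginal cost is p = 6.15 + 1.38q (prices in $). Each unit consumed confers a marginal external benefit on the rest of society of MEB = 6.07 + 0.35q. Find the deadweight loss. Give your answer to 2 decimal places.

Market equilibrium (private): 6.15 + 1.38q = 174.17 - 3.08q → q_m = 37.6726.
Social marginal benefit = demand + MEB = 180.24 - 2.73q.
Set SMB = MC: 180.24 - 2.73q = 6.15 + 1.38q → q* = 42.3577.
The welfare-loss triangle has base |q_m − q*| and height MEB(q_m) (the vertical gap between SMB and MC is zero at q* and MEB at q_m).
DWL = ½ × 4.6851 × 19.2554 = 45.1067.

DWL = $45.11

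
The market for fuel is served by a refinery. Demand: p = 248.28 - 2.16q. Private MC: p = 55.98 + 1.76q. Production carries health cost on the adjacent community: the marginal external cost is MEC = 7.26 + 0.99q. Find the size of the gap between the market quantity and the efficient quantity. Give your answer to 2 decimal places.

Market equilibrium (private): 55.98 + 1.76q = 248.28 - 2.16q → q_m = 49.0561.
Social marginal cost = private MC + MEC = 63.24 + 2.75q.
Set SMC = demand: 63.24 + 2.75q = 248.28 - 2.16q → q* = 37.6864.
Gap = |49.0561 − 37.6864| = 11.3697.

11.37 units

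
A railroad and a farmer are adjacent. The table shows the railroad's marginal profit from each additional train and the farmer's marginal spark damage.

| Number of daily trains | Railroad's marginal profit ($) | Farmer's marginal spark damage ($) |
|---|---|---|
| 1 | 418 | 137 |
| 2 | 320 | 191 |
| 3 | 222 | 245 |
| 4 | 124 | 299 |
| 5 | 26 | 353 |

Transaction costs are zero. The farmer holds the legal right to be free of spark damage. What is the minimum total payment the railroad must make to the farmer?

$328

Efficient level: marginal profit ≥ marginal spark damage through level 2, so k* = 2.
With the farmer holding the right, the railroad must at least compensate total damage at k*: 137 + 191 = 328.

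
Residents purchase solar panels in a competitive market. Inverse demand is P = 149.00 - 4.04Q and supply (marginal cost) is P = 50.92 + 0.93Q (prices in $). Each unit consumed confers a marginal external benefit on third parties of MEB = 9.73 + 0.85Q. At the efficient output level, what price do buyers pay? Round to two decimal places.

Social marginal benefit = demand + MEB = 158.73 - 3.19Q.
Set SMB = MC: 158.73 - 3.19Q = 50.92 + 0.93Q → Q* = 26.1675.
Consumer price on the demand curve at Q*: 149.00 − 4.04×26.1675 = 43.2833.

P = $43.28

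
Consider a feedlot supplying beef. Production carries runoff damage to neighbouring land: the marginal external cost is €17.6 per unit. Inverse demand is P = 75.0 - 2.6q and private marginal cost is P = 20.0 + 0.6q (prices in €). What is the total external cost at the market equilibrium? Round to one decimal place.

€302.5

Market equilibrium (private): 20.0 + 0.6q = 75.0 - 2.6q → q_m = 17.1875.
Total external cost = MEC × q_m = 17.6 × 17.1875 = 302.5000.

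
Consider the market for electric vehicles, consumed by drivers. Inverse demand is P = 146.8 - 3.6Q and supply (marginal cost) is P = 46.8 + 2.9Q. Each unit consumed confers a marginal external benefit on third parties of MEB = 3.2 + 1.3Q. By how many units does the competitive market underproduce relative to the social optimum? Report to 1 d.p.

Market equilibrium (private): 46.8 + 2.9Q = 146.8 - 3.6Q → Q_m = 15.3846.
Social marginal benefit = demand + MEB = 150.0 - 2.3Q.
Set SMB = MC: 150.0 - 2.3Q = 46.8 + 2.9Q → Q* = 19.8462.
Gap = |15.3846 − 19.8462| = 4.4616.

4.5 units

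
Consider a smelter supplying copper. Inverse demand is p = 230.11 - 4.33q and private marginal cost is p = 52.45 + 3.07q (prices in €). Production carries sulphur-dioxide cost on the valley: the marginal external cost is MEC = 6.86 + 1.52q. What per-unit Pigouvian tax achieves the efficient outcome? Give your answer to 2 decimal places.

Social marginal cost = private MC + MEC = 59.31 + 4.59q.
Set SMC = demand: 59.31 + 4.59q = 230.11 - 4.33q → q* = 19.1480.
The Pigouvian tax equals MEC at q*: 6.86 + 1.52×19.1480 = 35.9650.

tax = €35.96 per unit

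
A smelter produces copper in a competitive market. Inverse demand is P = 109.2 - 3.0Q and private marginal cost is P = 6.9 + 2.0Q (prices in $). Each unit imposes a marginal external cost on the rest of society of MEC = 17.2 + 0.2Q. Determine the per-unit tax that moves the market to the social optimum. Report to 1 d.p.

Social marginal cost = private MC + MEC = 24.1 + 2.2Q.
Set SMC = demand: 24.1 + 2.2Q = 109.2 - 3.0Q → Q* = 16.3654.
The Pigouvian tax equals MEC at Q*: 17.2 + 0.2×16.3654 = 20.4731.

tax = $20.5 per unit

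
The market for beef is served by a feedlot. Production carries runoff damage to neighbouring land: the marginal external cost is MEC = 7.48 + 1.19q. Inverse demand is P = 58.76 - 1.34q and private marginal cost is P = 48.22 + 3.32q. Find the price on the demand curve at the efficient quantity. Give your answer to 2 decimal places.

Social marginal cost = private MC + MEC = 55.70 + 4.51q.
Set SMC = demand: 55.70 + 4.51q = 58.76 - 1.34q → q* = 0.5231.
Consumer price on the demand curve at q*: 58.76 − 1.34×0.5231 = 58.0590.

P = 58.06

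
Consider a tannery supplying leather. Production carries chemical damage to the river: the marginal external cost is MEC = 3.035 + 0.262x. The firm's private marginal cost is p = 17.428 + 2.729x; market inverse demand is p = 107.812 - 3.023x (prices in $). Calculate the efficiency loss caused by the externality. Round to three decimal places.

DWL = $4.253

Market equilibrium (private): 17.428 + 2.729x = 107.812 - 3.023x → x_m = 15.7135.
Social marginal cost = private MC + MEC = 20.463 + 2.991x.
Set SMC = demand: 20.463 + 2.991x = 107.812 - 3.023x → x* = 14.5243.
The loss is the area between SMC and demand from x* to x_m; with linear curves that's a triangle of height MEC(x_m).
DWL = ½ × 1.1892 × 7.1519 = 4.2525.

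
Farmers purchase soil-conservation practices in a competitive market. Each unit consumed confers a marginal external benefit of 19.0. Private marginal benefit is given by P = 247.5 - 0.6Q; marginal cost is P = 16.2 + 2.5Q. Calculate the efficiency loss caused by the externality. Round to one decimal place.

DWL = 58.2

Market equilibrium (private): 16.2 + 2.5Q = 247.5 - 0.6Q → Q_m = 74.6129.
Social marginal benefit = demand + MEB = 266.5 - 0.6Q.
Set SMB = MC: 266.5 - 0.6Q = 16.2 + 2.5Q → Q* = 80.7419.
The welfare-loss triangle has base |Q_m − Q*| and height MEB(Q_m) (the vertical gap between SMB and MC is zero at Q* and MEB at Q_m).
DWL = ½ × 6.1290 × 19.0000 = 58.2255.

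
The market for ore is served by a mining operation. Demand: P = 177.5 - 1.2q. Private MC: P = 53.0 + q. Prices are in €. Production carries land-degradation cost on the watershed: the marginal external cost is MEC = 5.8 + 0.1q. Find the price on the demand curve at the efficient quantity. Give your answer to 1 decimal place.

P = €115.6

Social marginal cost = private MC + MEC = 58.8 + 1.1q.
Set SMC = demand: 58.8 + 1.1q = 177.5 - 1.2q → q* = 51.6087.
Consumer price on the demand curve at q*: 177.5 − 1.2×51.6087 = 115.5696.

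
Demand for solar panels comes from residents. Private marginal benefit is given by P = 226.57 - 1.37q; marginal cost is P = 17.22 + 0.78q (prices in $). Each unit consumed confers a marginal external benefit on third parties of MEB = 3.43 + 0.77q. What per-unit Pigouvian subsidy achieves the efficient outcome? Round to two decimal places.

subsidy = $122.16 per unit

Social marginal benefit = demand + MEB = 230.00 - 0.60q.
Set SMB = MC: 230.00 - 0.60q = 17.22 + 0.78q → q* = 154.1884.
The Pigouvian subsidy equals MEB at q*: 3.43 + 0.77×154.1884 = 122.1551.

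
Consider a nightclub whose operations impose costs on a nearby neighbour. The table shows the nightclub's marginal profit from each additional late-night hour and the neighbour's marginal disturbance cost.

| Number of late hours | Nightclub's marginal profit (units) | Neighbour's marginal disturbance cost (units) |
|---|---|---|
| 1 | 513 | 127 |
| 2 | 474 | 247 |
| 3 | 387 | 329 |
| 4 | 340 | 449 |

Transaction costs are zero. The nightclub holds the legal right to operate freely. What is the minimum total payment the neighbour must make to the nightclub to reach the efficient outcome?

340

Left alone the nightclub would choose level 4 (marginal profit stays positive).
Efficient level: k* = 3 (marginal profit ≥ marginal disturbance cost through 3).
The neighbour must at least cover the nightclub's forgone profit from cutting 4→3: 340 = 340.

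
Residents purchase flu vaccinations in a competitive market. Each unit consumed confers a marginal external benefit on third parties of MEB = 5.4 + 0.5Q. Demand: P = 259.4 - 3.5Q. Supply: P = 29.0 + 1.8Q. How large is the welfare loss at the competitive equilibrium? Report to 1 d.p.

DWL = 76.7

Market equilibrium (private): 29.0 + 1.8Q = 259.4 - 3.5Q → Q_m = 43.4717.
Social marginal benefit = demand + MEB = 264.8 - 3.0Q.
Set SMB = MC: 264.8 - 3.0Q = 29.0 + 1.8Q → Q* = 49.1250.
Between Q* and Q_m the wedge SMB − MC runs linearly from 0 to MEB(Q_m), so the loss is a triangle.
DWL = ½ × 5.6533 × 27.1358 = 76.7034.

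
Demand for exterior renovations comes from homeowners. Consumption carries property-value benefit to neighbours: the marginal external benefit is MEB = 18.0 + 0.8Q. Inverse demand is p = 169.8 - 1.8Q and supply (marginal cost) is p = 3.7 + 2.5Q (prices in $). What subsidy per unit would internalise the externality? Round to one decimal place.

Social marginal benefit = demand + MEB = 187.8 - Q.
Set SMB = MC: 187.8 - Q = 3.7 + 2.5Q → Q* = 52.6000.
The Pigouvian subsidy equals MEB at Q*: 18.0 + 0.8×52.6000 = 60.0800.

subsidy = $60.1 per unit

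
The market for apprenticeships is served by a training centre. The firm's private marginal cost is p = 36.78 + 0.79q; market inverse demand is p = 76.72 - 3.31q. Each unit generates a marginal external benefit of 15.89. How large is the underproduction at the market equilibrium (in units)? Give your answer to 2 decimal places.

Market equilibrium (private): 36.78 + 0.79q = 76.72 - 3.31q → q_m = 9.7415.
Social marginal cost = private MC − MEB = 20.89 + 0.79q.
Set SMC = demand: 20.89 + 0.79q = 76.72 - 3.31q → q* = 13.6171.
Gap = |9.7415 − 13.6171| = 3.8756.

3.88 units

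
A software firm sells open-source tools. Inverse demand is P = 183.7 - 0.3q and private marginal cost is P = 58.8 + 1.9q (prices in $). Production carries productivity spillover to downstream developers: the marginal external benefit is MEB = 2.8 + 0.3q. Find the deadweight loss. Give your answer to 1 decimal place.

Market equilibrium (private): 58.8 + 1.9q = 183.7 - 0.3q → q_m = 56.7727.
Social marginal cost = private MC − MEB = 56.0 + 1.6q.
Set SMC = demand: 56.0 + 1.6q = 183.7 - 0.3q → q* = 67.2105.
Height of the DWL triangle at q_m is demand(q_m) − SMC(q_m) = MEB(q_m) = 19.8318.
DWL = ½ × 10.4378 × 19.8318 = 103.5002.

DWL = $103.5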